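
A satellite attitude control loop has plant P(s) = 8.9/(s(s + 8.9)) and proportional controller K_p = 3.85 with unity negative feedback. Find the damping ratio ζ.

ζ = 0.76

1 + K_p·P(s) = 0 gives s² + 8.9s + 34.27 = 0.
Matching s² + 2ζω_n s + ω_n²: ω_n = √34.27 = 5.854 rad/s and 2ζω_n = 8.9, so ζ = 8.9/(2·5.854) = 0.76.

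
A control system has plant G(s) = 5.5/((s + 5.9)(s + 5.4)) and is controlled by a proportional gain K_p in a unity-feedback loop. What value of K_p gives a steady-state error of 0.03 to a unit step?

Steady-state error for a unit step on this type-0 loop is 1/(1 + K_p·G(0)).
G(0) = 0.1726. Require 1/(1 + K_p·0.1726) = 0.03, so 1 + 0.1726·K_p = 33.33.
K_p = (33.33 − 1)/0.1726 = 187.

K_p = 187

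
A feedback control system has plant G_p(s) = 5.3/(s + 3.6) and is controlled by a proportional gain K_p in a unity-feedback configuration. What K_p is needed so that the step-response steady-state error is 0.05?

The loop is type 0, so e_ss(step) = 1/(1 + K_pos) with K_pos = K_p·G_p(0).
G_p(0) = 1.472. Require 1/(1 + K_p·1.472) = 0.05, so 1 + 1.472·K_p = 20.
K_p = (20 − 1)/1.472 = 12.9.

K_p = 12.9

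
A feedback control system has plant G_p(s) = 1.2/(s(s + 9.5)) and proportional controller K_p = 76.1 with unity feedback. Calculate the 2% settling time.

T_s ≈ 0.842 s

Closed-loop characteristic equation: s² + 9.5s + 91.32 = 0, so ω_n = 9.556 rad/s and ζ = 9.5/(2·9.556) = 0.4971.
2% settling time T_s ≈ 4/(ζω_n) = 4/4.75 = 0.842 s.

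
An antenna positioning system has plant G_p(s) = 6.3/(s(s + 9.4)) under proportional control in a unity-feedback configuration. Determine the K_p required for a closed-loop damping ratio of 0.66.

K_p = 8.05

Closed-loop characteristic equation: s² + 9.4s + K_p·6.3 = 0.
So ω_n = √(6.3K_p) and 2ζω_n = 9.4, giving ζ = 9.4/(2√(6.3K_p)).
Setting ζ = 0.66: √(6.3K_p) = 9.4/(2·0.66) = 7.121, so K_p = 50.71/6.3 = 8.05.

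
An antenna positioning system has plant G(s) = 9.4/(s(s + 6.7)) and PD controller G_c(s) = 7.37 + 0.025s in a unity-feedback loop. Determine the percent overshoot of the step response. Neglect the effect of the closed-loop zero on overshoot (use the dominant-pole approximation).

23.7%

Forward path: (7.37 + 0.025s)·9.4/(s(s+6.7)). The closed-loop characteristic equation is s² + (6.7 + 9.4·0.025)s + 9.4·7.37 = 0.
That is s² + 6.935s + 69.28 = 0, so ω_n = 8.323 rad/s and ζ = 6.935/(2·8.323) = 0.4166.
%OS = 100·exp(−πζ/√(1−ζ²)) = 23.7%.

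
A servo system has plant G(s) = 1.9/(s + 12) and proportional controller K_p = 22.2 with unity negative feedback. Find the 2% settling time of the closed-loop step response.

Closed-loop transfer function: T(s) = K_p·G(s)/(1 + K_p·G(s)) = 42.18/(s + 12 + 42.18) = 42.18/(s + 54.18).
Time constant τ = 1/54.18 = 0.01846 s, so the 2% settling time is about 4τ = 0.0738 s.

T_s ≈ 0.0738 s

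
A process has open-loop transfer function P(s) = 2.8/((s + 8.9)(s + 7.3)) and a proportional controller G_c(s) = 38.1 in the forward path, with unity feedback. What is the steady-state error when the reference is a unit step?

The loop is type 0. Static position error constant K_pos = G_c(0)·P(0) = 38.1·0.0431 = 1.642.
Steady-state error to a unit step: e_ss = 1/(1+K_pos) = 1/2.642 = 0.379.

0.379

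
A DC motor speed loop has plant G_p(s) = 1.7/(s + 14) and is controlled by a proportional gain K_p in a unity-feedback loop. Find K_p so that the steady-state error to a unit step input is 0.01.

The loop is type 0, so e_ss(step) = 1/(1 + K_pos) with K_pos = K_p·G_p(0).
G_p(0) = 0.1214. Require 1/(1 + K_p·0.1214) = 0.01, so 1 + 0.1214·K_p = 100.
K_p = (100 − 1)/0.1214 = 815.

K_p = 815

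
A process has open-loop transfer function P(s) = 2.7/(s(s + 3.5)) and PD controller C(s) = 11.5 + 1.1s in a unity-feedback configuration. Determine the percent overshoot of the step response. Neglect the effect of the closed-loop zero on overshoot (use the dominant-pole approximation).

10.6%

Forward path: (11.5 + 1.1s)·2.7/(s(s+3.5)). The closed-loop characteristic equation is s² + (3.5 + 2.7·1.1)s + 2.7·11.5 = 0.
That is s² + 6.47s + 31.05 = 0, so ω_n = 5.572 rad/s and ζ = 6.47/(2·5.572) = 0.5806.
%OS = 100·exp(−πζ/√(1−ζ²)) = 10.6%.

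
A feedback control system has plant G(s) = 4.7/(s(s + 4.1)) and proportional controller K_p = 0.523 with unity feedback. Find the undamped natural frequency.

ω_n = 1.57 rad/s

With unity feedback the closed-loop characteristic equation is s² + 4.1s + 0.523·4.7 = s² + 4.1s + 2.458 = 0.
So ω_n² = 2.458 ⇒ ω_n = 1.568 rad/s, and ζ = 4.1/(2ω_n) = 1.31.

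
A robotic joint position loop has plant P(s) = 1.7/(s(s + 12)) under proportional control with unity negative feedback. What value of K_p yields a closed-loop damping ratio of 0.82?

Closed-loop characteristic equation: s² + 12s + K_p·1.7 = 0.
So ω_n = √(1.7K_p) and 2ζω_n = 12, giving ζ = 12/(2√(1.7K_p)).
Setting ζ = 0.82: √(1.7K_p) = 12/(2·0.82) = 7.317, so K_p = 53.54/1.7 = 31.5.

K_p = 31.5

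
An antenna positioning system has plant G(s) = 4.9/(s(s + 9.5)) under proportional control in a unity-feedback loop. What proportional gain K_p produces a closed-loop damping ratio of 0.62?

K_p = 12

Closed-loop characteristic equation: s² + 9.5s + K_p·4.9 = 0.
So ω_n = √(4.9K_p) and 2ζω_n = 9.5, giving ζ = 9.5/(2√(4.9K_p)).
Setting ζ = 0.62: √(4.9K_p) = 9.5/(2·0.62) = 7.661, so K_p = 58.7/4.9 = 12.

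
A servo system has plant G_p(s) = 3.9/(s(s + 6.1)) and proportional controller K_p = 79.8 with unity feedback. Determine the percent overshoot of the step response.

The closed-loop denominator s² + 6.1s + 311.2 gives ω_n = √311.2 = 17.64 and ζ = 6.1/(2ω_n) = 0.1729.
%OS = 100·exp(−πζ/√(1−ζ²)) = 100·exp(−π·0.1729/√0.9701) = 57.6%.

57.6%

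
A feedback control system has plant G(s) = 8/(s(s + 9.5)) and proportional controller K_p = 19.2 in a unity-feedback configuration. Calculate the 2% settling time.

T_s ≈ 0.842 s

The closed-loop denominator s² + 9.5s + 153.6 gives ω_n = √153.6 = 12.39 and ζ = 9.5/(2ω_n) = 0.3833.
2% settling time T_s ≈ 4/(ζω_n) = 4/4.75 = 0.842 s.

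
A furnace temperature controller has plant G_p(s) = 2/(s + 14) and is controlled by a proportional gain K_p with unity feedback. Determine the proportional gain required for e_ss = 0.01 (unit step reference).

K_p = 693

Steady-state error for a unit step on this type-0 loop is 1/(1 + K_p·G_p(0)).
G_p(0) = 0.1429. Require 1/(1 + K_p·0.1429) = 0.01, so 1 + 0.1429·K_p = 100.
K_p = (100 − 1)/0.1429 = 693.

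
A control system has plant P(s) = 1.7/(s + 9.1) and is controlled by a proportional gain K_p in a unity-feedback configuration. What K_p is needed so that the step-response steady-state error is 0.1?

K_p = 48.2

For a type-0 loop with proportional control, e_ss = 1/(1 + K_p·P(0)).
P(0) = 0.1868. Require 1/(1 + K_p·0.1868) = 0.1, so 1 + 0.1868·K_p = 10.
K_p = (10 − 1)/0.1868 = 48.2.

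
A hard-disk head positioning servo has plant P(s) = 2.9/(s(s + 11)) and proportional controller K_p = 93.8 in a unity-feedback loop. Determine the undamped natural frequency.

1 + K_p·P(s) = 0 gives s² + 11s + 272 = 0.
Matching s² + 2ζω_n s + ω_n²: ω_n = √272 = 16.49 rad/s and 2ζω_n = 11, so ζ = 11/(2·16.49) = 0.333.

ω_n = 16.5 rad/s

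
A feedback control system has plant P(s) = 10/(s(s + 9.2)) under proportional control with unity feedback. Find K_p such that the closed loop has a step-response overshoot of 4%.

K_p = 4.13

From %OS = 100·exp(−πζ/√(1−ζ²)) = 4%, ζ = −ln(0.04)/√(π²+ln²(0.04)) = 0.7156.
Characteristic equation s² + 9.2s + 10K_p = 0 gives ζ = 9.2/(2√(10K_p)).
Setting ζ = 0.7156: √(10K_p) = 9.2/(2·0.7156) = 6.428, so K_p = 41.32/10 = 4.13.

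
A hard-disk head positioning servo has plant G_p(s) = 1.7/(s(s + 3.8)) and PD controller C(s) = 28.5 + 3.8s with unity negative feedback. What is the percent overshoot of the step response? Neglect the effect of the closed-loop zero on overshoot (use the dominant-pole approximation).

Forward path: (28.5 + 3.8s)·1.7/(s(s+3.8)). The closed-loop characteristic equation is s² + (3.8 + 1.7·3.8)s + 1.7·28.5 = 0.
That is s² + 10.26s + 48.45 = 0, so ω_n = 6.961 rad/s and ζ = 10.26/(2·6.961) = 0.737.
%OS = 100·exp(−πζ/√(1−ζ²)) = 3.25%.

3.25%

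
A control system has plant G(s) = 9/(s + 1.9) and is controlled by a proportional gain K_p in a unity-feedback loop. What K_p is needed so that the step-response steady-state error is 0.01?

The loop is type 0, so e_ss(step) = 1/(1 + K_pos) with K_pos = K_p·G(0).
G(0) = 4.737. Require 1/(1 + K_p·4.737) = 0.01, so 1 + 4.737·K_p = 100.
K_p = (100 − 1)/4.737 = 20.9.

K_p = 20.9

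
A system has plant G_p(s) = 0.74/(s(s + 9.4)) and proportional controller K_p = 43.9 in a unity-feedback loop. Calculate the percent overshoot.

From 1 + K_pG_p(s) = 0: s² + 9.4s + 32.49 = 0 ⇒ ω_n = 5.7, ζ = 0.8246.
%OS = 100·exp(−πζ/√(1−ζ²)) = 100·exp(−π·0.8246/√0.32) = 1.03%.

1.03%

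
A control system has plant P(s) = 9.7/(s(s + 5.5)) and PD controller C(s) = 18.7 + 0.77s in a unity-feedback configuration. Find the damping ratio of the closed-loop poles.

Forward path: (18.7 + 0.77s)·9.7/(s(s+5.5)). The closed-loop characteristic equation is s² + (5.5 + 9.7·0.77)s + 9.7·18.7 = 0.
That is s² + 12.97s + 181.4 = 0, so ω_n = 13.47 rad/s and ζ = 12.97/(2·13.47) = 0.4815.

ζ = 0.481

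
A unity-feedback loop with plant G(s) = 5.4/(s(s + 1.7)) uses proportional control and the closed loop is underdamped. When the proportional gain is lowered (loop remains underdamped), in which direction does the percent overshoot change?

ζ = 1.7/(2√(5.4K_p)) rises as K_p falls; higher damping means less overshoot.

decrease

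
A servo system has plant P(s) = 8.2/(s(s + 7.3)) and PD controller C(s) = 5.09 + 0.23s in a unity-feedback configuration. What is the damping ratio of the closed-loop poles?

ζ = 0.711

Forward path: (5.09 + 0.23s)·8.2/(s(s+7.3)). The closed-loop characteristic equation is s² + (7.3 + 8.2·0.23)s + 8.2·5.09 = 0.
That is s² + 9.186s + 41.74 = 0, so ω_n = 6.46 rad/s and ζ = 9.186/(2·6.46) = 0.7109.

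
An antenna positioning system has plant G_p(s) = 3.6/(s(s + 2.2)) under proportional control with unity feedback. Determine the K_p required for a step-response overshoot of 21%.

K_p = 1.7

From %OS = 100·exp(−πζ/√(1−ζ²)) = 21%, ζ = −ln(0.21)/√(π²+ln²(0.21)) = 0.4449.
Characteristic equation s² + 2.2s + 3.6K_p = 0 gives ζ = 2.2/(2√(3.6K_p)).
Setting ζ = 0.4449: √(3.6K_p) = 2.2/(2·0.4449) = 2.472, so K_p = 6.113/3.6 = 1.7.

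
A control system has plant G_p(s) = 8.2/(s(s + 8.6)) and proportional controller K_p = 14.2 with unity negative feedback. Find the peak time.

From 1 + K_pG_p(s) = 0: s² + 8.6s + 116.4 = 0 ⇒ ω_n = 10.79, ζ = 0.3985.
Damped frequency ω_d = ω_n√(1−ζ²) = 9.897 rad/s, so peak time T_p = π/ω_d = 0.317 s.

T_p = 0.317 s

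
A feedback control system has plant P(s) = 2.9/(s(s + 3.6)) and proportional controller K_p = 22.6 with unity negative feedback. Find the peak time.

From 1 + K_pP(s) = 0: s² + 3.6s + 65.54 = 0 ⇒ ω_n = 8.096, ζ = 0.2223.
Damped frequency ω_d = ω_n√(1−ζ²) = 7.893 rad/s, so peak time T_p = π/ω_d = 0.398 s.

T_p = 0.398 s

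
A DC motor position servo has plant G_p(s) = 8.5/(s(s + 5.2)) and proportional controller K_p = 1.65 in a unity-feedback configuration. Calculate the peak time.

T_p = 1.17 s

From 1 + K_pG_p(s) = 0: s² + 5.2s + 14.02 = 0 ⇒ ω_n = 3.745, ζ = 0.6943.
Damped frequency ω_d = ω_n√(1−ζ²) = 2.695 rad/s, so peak time T_p = π/ω_d = 1.17 s.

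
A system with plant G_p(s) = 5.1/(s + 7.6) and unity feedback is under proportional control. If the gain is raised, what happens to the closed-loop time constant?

decrease

Closed-loop pole is at s = −(7.6+K_p·5.1); larger K_p moves it further left, so τ = 1/(7.6+K_p·5.1) decreases.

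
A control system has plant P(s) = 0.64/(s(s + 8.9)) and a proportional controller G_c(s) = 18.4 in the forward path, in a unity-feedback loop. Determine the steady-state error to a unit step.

The open loop G_c(s)P(s) has a pole at the origin (type 1), so the static position error constant is infinite and e_ss = 1/(1+∞) = 0.

0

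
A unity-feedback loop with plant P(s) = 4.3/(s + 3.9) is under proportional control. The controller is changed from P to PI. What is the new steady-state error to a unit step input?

0

The integrator makes K_pos = lim_{s→0} C(s)G(s) infinite, so e_ss = 1/(1+K_pos) = 0.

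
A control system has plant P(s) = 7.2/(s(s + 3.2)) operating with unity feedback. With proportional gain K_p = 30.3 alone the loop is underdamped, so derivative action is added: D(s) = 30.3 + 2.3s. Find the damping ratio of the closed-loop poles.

Forward path: (30.3 + 2.3s)·7.2/(s(s+3.2)). The closed-loop characteristic equation is s² + (3.2 + 7.2·2.3)s + 7.2·30.3 = 0.
That is s² + 19.76s + 218.2 = 0, so ω_n = 14.77 rad/s and ζ = 19.76/(2·14.77) = 0.6689.

ζ = 0.669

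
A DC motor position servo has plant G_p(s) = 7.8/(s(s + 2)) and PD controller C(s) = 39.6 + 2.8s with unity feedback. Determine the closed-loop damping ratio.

ζ = 0.678

Forward path: (39.6 + 2.8s)·7.8/(s(s+2)). The closed-loop characteristic equation is s² + (2 + 7.8·2.8)s + 7.8·39.6 = 0.
That is s² + 23.84s + 308.9 = 0, so ω_n = 17.57 rad/s and ζ = 23.84/(2·17.57) = 0.6782.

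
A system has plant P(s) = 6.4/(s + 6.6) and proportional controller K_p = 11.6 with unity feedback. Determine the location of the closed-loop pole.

Closed-loop transfer function: T(s) = K_p·P(s)/(1 + K_p·P(s)) = 74.24/(s + 6.6 + 74.24) = 74.24/(s + 80.84).
The closed-loop pole is at s = −80.84.

s = -80.84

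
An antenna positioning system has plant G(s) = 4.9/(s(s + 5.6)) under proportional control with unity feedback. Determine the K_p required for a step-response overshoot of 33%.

K_p = 14.4

From %OS = 100·exp(−πζ/√(1−ζ²)) = 33%, ζ = −ln(0.33)/√(π²+ln²(0.33)) = 0.3328.
Characteristic equation s² + 5.6s + 4.9K_p = 0 gives ζ = 5.6/(2√(4.9K_p)).
Setting ζ = 0.3328: √(4.9K_p) = 5.6/(2·0.3328) = 8.414, so K_p = 70.79/4.9 = 14.4.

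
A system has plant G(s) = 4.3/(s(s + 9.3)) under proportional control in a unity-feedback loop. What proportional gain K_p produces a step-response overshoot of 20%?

From %OS = 100·exp(−πζ/√(1−ζ²)) = 20%, ζ = −ln(0.2)/√(π²+ln²(0.2)) = 0.4559.
Characteristic equation s² + 9.3s + 4.3K_p = 0 gives ζ = 9.3/(2√(4.3K_p)).
Setting ζ = 0.4559: √(4.3K_p) = 9.3/(2·0.4559) = 10.2, so K_p = 104/4.3 = 24.2.

K_p = 24.2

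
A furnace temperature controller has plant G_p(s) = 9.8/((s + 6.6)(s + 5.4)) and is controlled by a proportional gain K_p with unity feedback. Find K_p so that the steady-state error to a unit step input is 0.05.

K_p = 69.1

The loop is type 0, so e_ss(step) = 1/(1 + K_pos) with K_pos = K_p·G_p(0).
G_p(0) = 0.275. Require 1/(1 + K_p·0.275) = 0.05, so 1 + 0.275·K_p = 20.
K_p = (20 − 1)/0.275 = 69.1.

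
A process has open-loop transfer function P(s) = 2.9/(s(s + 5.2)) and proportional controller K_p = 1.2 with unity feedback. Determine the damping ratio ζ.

The closed-loop denominator is s(s+5.2) + 1.2·2.9 = s² + 5.2s + 3.48.
So ω_n² = 3.48 ⇒ ω_n = 1.865 rad/s, and ζ = 5.2/(2ω_n) = 1.39.

ζ = 1.39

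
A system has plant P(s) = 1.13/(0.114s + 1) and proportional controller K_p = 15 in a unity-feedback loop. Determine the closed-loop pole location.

s = -157.5

Closed loop: T(s) = K_p·P/(1+K_p·P) = 16.95/(0.114s + 1 + 16.95), with pole at s = −(1 + 16.95)/0.114 = −157.5.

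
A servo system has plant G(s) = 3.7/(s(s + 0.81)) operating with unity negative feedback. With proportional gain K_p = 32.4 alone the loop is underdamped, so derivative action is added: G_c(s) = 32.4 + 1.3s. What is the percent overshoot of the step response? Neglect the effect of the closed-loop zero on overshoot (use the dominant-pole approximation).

43.4%

Forward path: (32.4 + 1.3s)·3.7/(s(s+0.81)). The closed-loop characteristic equation is s² + (0.81 + 3.7·1.3)s + 3.7·32.4 = 0.
That is s² + 5.62s + 119.9 = 0, so ω_n = 10.95 rad/s and ζ = 5.62/(2·10.95) = 0.2566.
%OS = 100·exp(−πζ/√(1−ζ²)) = 43.4%.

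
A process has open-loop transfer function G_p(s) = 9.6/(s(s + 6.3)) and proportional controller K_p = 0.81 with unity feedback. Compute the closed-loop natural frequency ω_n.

ω_n = 2.79 rad/s

1 + K_p·G_p(s) = 0 gives s² + 6.3s + 7.776 = 0.
Matching s² + 2ζω_n s + ω_n²: ω_n = √7.776 = 2.789 rad/s and 2ζω_n = 6.3, so ζ = 6.3/(2·2.789) = 1.13.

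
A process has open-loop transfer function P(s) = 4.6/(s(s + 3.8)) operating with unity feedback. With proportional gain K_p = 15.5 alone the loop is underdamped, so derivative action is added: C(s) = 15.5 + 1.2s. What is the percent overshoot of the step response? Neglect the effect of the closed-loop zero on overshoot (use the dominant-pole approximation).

12.5%

Forward path: (15.5 + 1.2s)·4.6/(s(s+3.8)). The closed-loop characteristic equation is s² + (3.8 + 4.6·1.2)s + 4.6·15.5 = 0.
That is s² + 9.32s + 71.3 = 0, so ω_n = 8.444 rad/s and ζ = 9.32/(2·8.444) = 0.5519.
%OS = 100·exp(−πζ/√(1−ζ²)) = 12.5%.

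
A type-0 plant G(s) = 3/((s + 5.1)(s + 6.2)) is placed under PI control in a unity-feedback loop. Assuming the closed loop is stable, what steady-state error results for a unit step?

The PI controller's integrator makes the forward path type 1, so e_ss to a step is zero.

0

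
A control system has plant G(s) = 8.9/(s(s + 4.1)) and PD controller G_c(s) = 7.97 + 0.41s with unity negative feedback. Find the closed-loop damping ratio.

ζ = 0.46

Forward path: (7.97 + 0.41s)·8.9/(s(s+4.1)). The closed-loop characteristic equation is s² + (4.1 + 8.9·0.41)s + 8.9·7.97 = 0.
That is s² + 7.749s + 70.93 = 0, so ω_n = 8.422 rad/s and ζ = 7.749/(2·8.422) = 0.46.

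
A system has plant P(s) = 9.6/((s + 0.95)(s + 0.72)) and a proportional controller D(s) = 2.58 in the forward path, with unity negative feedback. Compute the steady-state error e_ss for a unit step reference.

0.0269

The loop is type 0. Static position error constant K_pos = D(0)·P(0) = 2.58·14.04 = 36.21.
Steady-state error to a unit step: e_ss = 1/(1+K_pos) = 1/37.21 = 0.0269.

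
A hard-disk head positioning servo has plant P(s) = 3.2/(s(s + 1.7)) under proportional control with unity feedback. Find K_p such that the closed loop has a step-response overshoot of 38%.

From %OS = 100·exp(−πζ/√(1−ζ²)) = 38%, ζ = −ln(0.38)/√(π²+ln²(0.38)) = 0.2943.
Characteristic equation s² + 1.7s + 3.2K_p = 0 gives ζ = 1.7/(2√(3.2K_p)).
Setting ζ = 0.2943: √(3.2K_p) = 1.7/(2·0.2943) = 2.888, so K_p = 8.339/3.2 = 2.61.

K_p = 2.61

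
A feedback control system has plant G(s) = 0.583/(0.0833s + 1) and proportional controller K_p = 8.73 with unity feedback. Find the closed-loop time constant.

Closed loop: T(s) = K_p·G/(1+K_p·G) = 5.09/(0.0833s + 1 + 5.09), with pole at s = −(1 + 5.09)/0.0833 = −73.1.
Closed-loop time constant τ = 1/73.1 = 0.0137 s.

τ = 0.0137 s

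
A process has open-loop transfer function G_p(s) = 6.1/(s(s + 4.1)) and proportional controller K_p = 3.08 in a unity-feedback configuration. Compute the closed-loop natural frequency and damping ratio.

ω_n = 4.33 rad/s, ζ = 0.473

1 + K_p·G_p(s) = 0 gives s² + 4.1s + 18.79 = 0.
Matching s² + 2ζω_n s + ω_n²: ω_n = √18.79 = 4.335 rad/s and 2ζω_n = 4.1, so ζ = 4.1/(2·4.335) = 0.473.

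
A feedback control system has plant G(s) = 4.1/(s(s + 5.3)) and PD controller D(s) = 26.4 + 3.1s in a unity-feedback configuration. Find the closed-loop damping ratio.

ζ = 0.866

Forward path: (26.4 + 3.1s)·4.1/(s(s+5.3)). The closed-loop characteristic equation is s² + (5.3 + 4.1·3.1)s + 4.1·26.4 = 0.
That is s² + 18.01s + 108.2 = 0, so ω_n = 10.4 rad/s and ζ = 18.01/(2·10.4) = 0.8655.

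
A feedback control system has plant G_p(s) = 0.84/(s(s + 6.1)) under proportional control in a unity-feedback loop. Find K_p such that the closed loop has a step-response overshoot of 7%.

K_p = 26.5

From %OS = 100·exp(−πζ/√(1−ζ²)) = 7%, ζ = −ln(0.07)/√(π²+ln²(0.07)) = 0.6461.
Characteristic equation s² + 6.1s + 0.84K_p = 0 gives ζ = 6.1/(2√(0.84K_p)).
Setting ζ = 0.6461: √(0.84K_p) = 6.1/(2·0.6461) = 4.721, so K_p = 22.29/0.84 = 26.5.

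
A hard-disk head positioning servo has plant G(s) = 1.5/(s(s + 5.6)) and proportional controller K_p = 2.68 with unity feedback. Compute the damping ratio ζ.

ζ = 1.4

With unity feedback the closed-loop characteristic equation is s² + 5.6s + 2.68·1.5 = s² + 5.6s + 4.02 = 0.
Matching s² + 2ζω_n s + ω_n²: ω_n = √4.02 = 2.005 rad/s and 2ζω_n = 5.6, so ζ = 5.6/(2·2.005) = 1.4.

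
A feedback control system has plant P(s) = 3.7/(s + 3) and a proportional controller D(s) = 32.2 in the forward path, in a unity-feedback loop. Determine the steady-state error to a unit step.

0.0246

The loop is type 0. Static position error constant K_pos = D(0)·P(0) = 32.2·1.233 = 39.71.
Steady-state error to a unit step: e_ss = 1/(1+K_pos) = 1/40.71 = 0.0246.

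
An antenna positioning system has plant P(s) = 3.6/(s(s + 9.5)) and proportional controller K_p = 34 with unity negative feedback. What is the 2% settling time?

T_s ≈ 0.842 s

The closed-loop denominator s² + 9.5s + 122.4 gives ω_n = √122.4 = 11.06 and ζ = 9.5/(2ω_n) = 0.4293.
2% settling time T_s ≈ 4/(ζω_n) = 4/4.75 = 0.842 s.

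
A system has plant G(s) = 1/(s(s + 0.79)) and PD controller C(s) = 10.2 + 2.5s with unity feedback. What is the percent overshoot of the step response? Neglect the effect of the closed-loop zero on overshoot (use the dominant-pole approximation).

Forward path: (10.2 + 2.5s)·1/(s(s+0.79)). The closed-loop characteristic equation is s² + (0.79 + 1·2.5)s + 1·10.2 = 0.
That is s² + 3.29s + 10.2 = 0, so ω_n = 3.194 rad/s and ζ = 3.29/(2·3.194) = 0.5151.
%OS = 100·exp(−πζ/√(1−ζ²)) = 15.1%.

15.1%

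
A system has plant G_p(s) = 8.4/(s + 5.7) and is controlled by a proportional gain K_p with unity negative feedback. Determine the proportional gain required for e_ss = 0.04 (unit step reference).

K_p = 16.3

For a type-0 loop with proportional control, e_ss = 1/(1 + K_p·G_p(0)).
G_p(0) = 1.474. Require 1/(1 + K_p·1.474) = 0.04, so 1 + 1.474·K_p = 25.
K_p = (25 − 1)/1.474 = 16.3.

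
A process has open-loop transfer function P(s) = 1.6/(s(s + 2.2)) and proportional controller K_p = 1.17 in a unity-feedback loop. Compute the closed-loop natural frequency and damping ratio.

1 + K_p·P(s) = 0 gives s² + 2.2s + 1.872 = 0.
So ω_n² = 1.872 ⇒ ω_n = 1.368 rad/s, and ζ = 2.2/(2ω_n) = 0.804.

ω_n = 1.37 rad/s, ζ = 0.804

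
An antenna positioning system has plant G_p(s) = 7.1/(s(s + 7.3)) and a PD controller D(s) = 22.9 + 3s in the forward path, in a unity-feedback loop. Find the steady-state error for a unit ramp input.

0.0449

The loop has one pole at the origin (type 1). Velocity error constant K_v = lim_{s→0} s·D(s)G_p(s) = 22.9·7.1/7.3 = 22.27.
Steady-state error to a unit ramp: e_ss = 1/K_v = 0.0449.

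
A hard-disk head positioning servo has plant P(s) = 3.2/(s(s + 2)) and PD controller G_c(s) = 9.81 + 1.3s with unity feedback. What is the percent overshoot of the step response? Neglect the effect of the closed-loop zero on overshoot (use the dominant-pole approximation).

Forward path: (9.81 + 1.3s)·3.2/(s(s+2)). The closed-loop characteristic equation is s² + (2 + 3.2·1.3)s + 3.2·9.81 = 0.
That is s² + 6.16s + 31.39 = 0, so ω_n = 5.603 rad/s and ζ = 6.16/(2·5.603) = 0.5497.
%OS = 100·exp(−πζ/√(1−ζ²)) = 12.7%.

12.7%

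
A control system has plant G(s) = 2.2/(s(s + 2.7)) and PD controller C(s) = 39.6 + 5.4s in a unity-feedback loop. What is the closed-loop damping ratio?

Forward path: (39.6 + 5.4s)·2.2/(s(s+2.7)). The closed-loop characteristic equation is s² + (2.7 + 2.2·5.4)s + 2.2·39.6 = 0.
That is s² + 14.58s + 87.12 = 0, so ω_n = 9.334 rad/s and ζ = 14.58/(2·9.334) = 0.781.

ζ = 0.781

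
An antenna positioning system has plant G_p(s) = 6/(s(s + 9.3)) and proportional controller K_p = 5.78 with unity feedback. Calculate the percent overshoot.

1.75%

From 1 + K_pG_p(s) = 0: s² + 9.3s + 34.68 = 0 ⇒ ω_n = 5.889, ζ = 0.7896.
%OS = 100·exp(−πζ/√(1−ζ²)) = 100·exp(−π·0.7896/√0.3765) = 1.75%.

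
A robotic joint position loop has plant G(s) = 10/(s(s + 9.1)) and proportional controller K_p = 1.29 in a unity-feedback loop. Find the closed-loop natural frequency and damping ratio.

ω_n = 3.59 rad/s, ζ = 1.27

1 + K_p·G(s) = 0 gives s² + 9.1s + 12.9 = 0.
So ω_n² = 12.9 ⇒ ω_n = 3.592 rad/s, and ζ = 9.1/(2ω_n) = 1.27.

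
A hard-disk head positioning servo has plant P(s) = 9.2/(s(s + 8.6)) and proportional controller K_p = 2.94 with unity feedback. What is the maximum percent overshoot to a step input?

The closed-loop denominator s² + 8.6s + 27.05 gives ω_n = √27.05 = 5.201 and ζ = 8.6/(2ω_n) = 0.8268.
%OS = 100·exp(−πζ/√(1−ζ²)) = 100·exp(−π·0.8268/√0.3164) = 0.987%.

0.987%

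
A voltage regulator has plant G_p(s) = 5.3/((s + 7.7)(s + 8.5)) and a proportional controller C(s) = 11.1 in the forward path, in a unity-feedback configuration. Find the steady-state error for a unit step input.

0.527

The loop is type 0. Static position error constant K_pos = C(0)·G_p(0) = 11.1·0.08098 = 0.8989.
Steady-state error to a unit step: e_ss = 1/(1+K_pos) = 1/1.899 = 0.527.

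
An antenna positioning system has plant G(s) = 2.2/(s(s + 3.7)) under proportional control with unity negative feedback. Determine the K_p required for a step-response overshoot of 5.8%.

K_p = 3.45

From %OS = 100·exp(−πζ/√(1−ζ²)) = 5.8%, ζ = −ln(0.058)/√(π²+ln²(0.058)) = 0.6716.
Characteristic equation s² + 3.7s + 2.2K_p = 0 gives ζ = 3.7/(2√(2.2K_p)).
Setting ζ = 0.6716: √(2.2K_p) = 3.7/(2·0.6716) = 2.755, so K_p = 7.589/2.2 = 3.45.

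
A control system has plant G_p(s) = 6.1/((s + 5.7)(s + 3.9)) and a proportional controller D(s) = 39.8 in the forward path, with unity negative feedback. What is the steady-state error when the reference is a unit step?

The loop is type 0. Static position error constant K_pos = D(0)·G_p(0) = 39.8·0.2744 = 10.92.
Steady-state error to a unit step: e_ss = 1/(1+K_pos) = 1/11.92 = 0.0839.

0.0839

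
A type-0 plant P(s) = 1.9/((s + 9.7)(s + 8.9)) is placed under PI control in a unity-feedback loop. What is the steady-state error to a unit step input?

The PI controller's integrator makes the forward path type 1, so e_ss to a step is zero.

0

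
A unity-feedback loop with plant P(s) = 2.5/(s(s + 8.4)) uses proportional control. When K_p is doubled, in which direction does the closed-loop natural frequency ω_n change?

increase

ω_n = √(2.5·K_p), which grows with K_p.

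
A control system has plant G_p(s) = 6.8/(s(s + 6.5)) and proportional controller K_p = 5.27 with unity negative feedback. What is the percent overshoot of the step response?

From 1 + K_pG_p(s) = 0: s² + 6.5s + 35.84 = 0 ⇒ ω_n = 5.986, ζ = 0.5429.
%OS = 100·exp(−πζ/√(1−ζ²)) = 100·exp(−π·0.5429/√0.7053) = 13.1%.

13.1%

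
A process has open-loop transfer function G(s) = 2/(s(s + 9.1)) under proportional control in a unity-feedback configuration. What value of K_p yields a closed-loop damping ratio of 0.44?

K_p = 53.5

Closed-loop characteristic equation: s² + 9.1s + K_p·2 = 0.
So ω_n = √(2K_p) and 2ζω_n = 9.1, giving ζ = 9.1/(2√(2K_p)).
Setting ζ = 0.44: √(2K_p) = 9.1/(2·0.44) = 10.34, so K_p = 106.9/2 = 53.5.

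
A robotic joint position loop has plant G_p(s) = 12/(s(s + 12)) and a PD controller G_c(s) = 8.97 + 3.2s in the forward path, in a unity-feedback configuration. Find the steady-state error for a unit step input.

The open loop G_c(s)G_p(s) has a pole at the origin (type 1), so the static position error constant is infinite and e_ss = 1/(1+∞) = 0.

0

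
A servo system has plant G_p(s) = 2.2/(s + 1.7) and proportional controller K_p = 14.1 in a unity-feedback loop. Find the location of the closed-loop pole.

Closed-loop transfer function: T(s) = K_p·G_p(s)/(1 + K_p·G_p(s)) = 31.02/(s + 1.7 + 31.02) = 31.02/(s + 32.72).
The closed-loop pole is at s = −32.72.

s = -32.72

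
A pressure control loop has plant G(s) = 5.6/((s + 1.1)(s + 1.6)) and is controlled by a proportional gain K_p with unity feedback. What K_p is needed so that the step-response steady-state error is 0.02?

The loop is type 0, so e_ss(step) = 1/(1 + K_pos) with K_pos = K_p·G(0).
G(0) = 3.182. Require 1/(1 + K_p·3.182) = 0.02, so 1 + 3.182·K_p = 50.
K_p = (50 − 1)/3.182 = 15.4.

K_p = 15.4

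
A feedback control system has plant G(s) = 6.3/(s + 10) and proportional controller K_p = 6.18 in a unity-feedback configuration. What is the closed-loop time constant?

τ = 0.0204 s

Closed-loop transfer function: T(s) = K_p·G(s)/(1 + K_p·G(s)) = 38.93/(s + 10 + 38.93) = 38.93/(s + 48.93).
Time constant τ = 1/48.93 = 0.0204 s.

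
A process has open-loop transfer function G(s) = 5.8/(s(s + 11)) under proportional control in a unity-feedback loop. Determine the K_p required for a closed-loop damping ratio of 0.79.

K_p = 8.36

Closed-loop characteristic equation: s² + 11s + K_p·5.8 = 0.
So ω_n = √(5.8K_p) and 2ζω_n = 11, giving ζ = 11/(2√(5.8K_p)).
Setting ζ = 0.79: √(5.8K_p) = 11/(2·0.79) = 6.962, so K_p = 48.47/5.8 = 8.36.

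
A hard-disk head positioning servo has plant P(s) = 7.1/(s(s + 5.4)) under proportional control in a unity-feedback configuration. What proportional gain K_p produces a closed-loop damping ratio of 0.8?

Closed-loop characteristic equation: s² + 5.4s + K_p·7.1 = 0.
So ω_n = √(7.1K_p) and 2ζω_n = 5.4, giving ζ = 5.4/(2√(7.1K_p)).
Setting ζ = 0.8: √(7.1K_p) = 5.4/(2·0.8) = 3.375, so K_p = 11.39/7.1 = 1.6.

K_p = 1.6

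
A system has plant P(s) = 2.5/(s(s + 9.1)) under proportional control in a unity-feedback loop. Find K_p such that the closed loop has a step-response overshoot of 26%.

K_p = 53.3

From %OS = 100·exp(−πζ/√(1−ζ²)) = 26%, ζ = −ln(0.26)/√(π²+ln²(0.26)) = 0.3941.
Characteristic equation s² + 9.1s + 2.5K_p = 0 gives ζ = 9.1/(2√(2.5K_p)).
Setting ζ = 0.3941: √(2.5K_p) = 9.1/(2·0.3941) = 11.55, so K_p = 133.3/2.5 = 53.3.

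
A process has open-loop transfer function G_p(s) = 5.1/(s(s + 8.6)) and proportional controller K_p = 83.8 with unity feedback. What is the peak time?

Closed-loop characteristic equation: s² + 8.6s + 427.4 = 0, so ω_n = 20.67 rad/s and ζ = 8.6/(2·20.67) = 0.208.
Damped frequency ω_d = ω_n√(1−ζ²) = 20.22 rad/s, so peak time T_p = π/ω_d = 0.155 s.

T_p = 0.155 s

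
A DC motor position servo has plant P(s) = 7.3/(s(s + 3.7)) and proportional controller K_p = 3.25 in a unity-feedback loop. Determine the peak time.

T_p = 0.697 s

Closed-loop characteristic equation: s² + 3.7s + 23.72 = 0, so ω_n = 4.871 rad/s and ζ = 3.7/(2·4.871) = 0.3798.
Damped frequency ω_d = ω_n√(1−ζ²) = 4.506 rad/s, so peak time T_p = π/ω_d = 0.697 s.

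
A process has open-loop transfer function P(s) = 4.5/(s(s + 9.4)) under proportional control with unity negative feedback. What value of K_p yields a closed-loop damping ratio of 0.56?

Closed-loop characteristic equation: s² + 9.4s + K_p·4.5 = 0.
So ω_n = √(4.5K_p) and 2ζω_n = 9.4, giving ζ = 9.4/(2√(4.5K_p)).
Setting ζ = 0.56: √(4.5K_p) = 9.4/(2·0.56) = 8.393, so K_p = 70.44/4.5 = 15.7.

K_p = 15.7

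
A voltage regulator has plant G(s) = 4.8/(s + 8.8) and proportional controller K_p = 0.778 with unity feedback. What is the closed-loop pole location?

s = -12.53

Closed-loop transfer function: T(s) = K_p·G(s)/(1 + K_p·G(s)) = 3.734/(s + 8.8 + 3.734) = 3.734/(s + 12.53).
The closed-loop pole is at s = −12.53.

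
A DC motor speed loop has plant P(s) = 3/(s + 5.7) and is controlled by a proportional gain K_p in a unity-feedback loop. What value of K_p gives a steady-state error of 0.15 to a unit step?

For a type-0 loop with proportional control, e_ss = 1/(1 + K_p·P(0)).
P(0) = 0.5263. Require 1/(1 + K_p·0.5263) = 0.15, so 1 + 0.5263·K_p = 6.667.
K_p = (6.667 − 1)/0.5263 = 10.8.

K_p = 10.8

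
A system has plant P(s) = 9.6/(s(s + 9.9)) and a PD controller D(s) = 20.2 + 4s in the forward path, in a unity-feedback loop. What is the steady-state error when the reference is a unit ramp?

The loop has one pole at the origin (type 1). Velocity error constant K_v = lim_{s→0} s·D(s)P(s) = 20.2·9.6/9.9 = 19.59.
Steady-state error to a unit ramp: e_ss = 1/K_v = 0.0511.

0.0511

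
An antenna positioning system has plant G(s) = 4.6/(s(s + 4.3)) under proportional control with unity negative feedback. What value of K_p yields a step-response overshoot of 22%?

From %OS = 100·exp(−πζ/√(1−ζ²)) = 22%, ζ = −ln(0.22)/√(π²+ln²(0.22)) = 0.4342.
Characteristic equation s² + 4.3s + 4.6K_p = 0 gives ζ = 4.3/(2√(4.6K_p)).
Setting ζ = 0.4342: √(4.6K_p) = 4.3/(2·0.4342) = 4.952, so K_p = 24.52/4.6 = 5.33.

K_p = 5.33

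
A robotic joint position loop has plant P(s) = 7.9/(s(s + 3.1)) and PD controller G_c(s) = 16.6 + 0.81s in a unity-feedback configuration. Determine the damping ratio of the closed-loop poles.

Forward path: (16.6 + 0.81s)·7.9/(s(s+3.1)). The closed-loop characteristic equation is s² + (3.1 + 7.9·0.81)s + 7.9·16.6 = 0.
That is s² + 9.499s + 131.1 = 0, so ω_n = 11.45 rad/s and ζ = 9.499/(2·11.45) = 0.4147.

ζ = 0.415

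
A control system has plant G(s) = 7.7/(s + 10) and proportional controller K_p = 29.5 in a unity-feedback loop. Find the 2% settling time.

T_s ≈ 0.0169 s

Closed-loop transfer function: T(s) = K_p·G(s)/(1 + K_p·G(s)) = 227.2/(s + 10 + 227.2) = 227.2/(s + 237.2).
Time constant τ = 1/237.2 = 0.004217 s, so the 2% settling time is about 4τ = 0.0169 s.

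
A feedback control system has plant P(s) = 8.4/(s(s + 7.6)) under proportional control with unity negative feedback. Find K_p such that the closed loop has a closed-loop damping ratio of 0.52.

Closed-loop characteristic equation: s² + 7.6s + K_p·8.4 = 0.
So ω_n = √(8.4K_p) and 2ζω_n = 7.6, giving ζ = 7.6/(2√(8.4K_p)).
Setting ζ = 0.52: √(8.4K_p) = 7.6/(2·0.52) = 7.308, so K_p = 53.4/8.4 = 6.36.

K_p = 6.36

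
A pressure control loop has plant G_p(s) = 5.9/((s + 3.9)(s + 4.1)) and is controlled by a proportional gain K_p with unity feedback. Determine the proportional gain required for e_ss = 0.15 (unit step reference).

Steady-state error for a unit step on this type-0 loop is 1/(1 + K_p·G_p(0)).
G_p(0) = 0.369. Require 1/(1 + K_p·0.369) = 0.15, so 1 + 0.369·K_p = 6.667.
K_p = (6.667 − 1)/0.369 = 15.4.

K_p = 15.4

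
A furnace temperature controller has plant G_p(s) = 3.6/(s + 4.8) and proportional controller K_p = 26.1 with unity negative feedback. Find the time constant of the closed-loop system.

τ = 0.0101 s

Closed-loop transfer function: T(s) = K_p·G_p(s)/(1 + K_p·G_p(s)) = 93.96/(s + 4.8 + 93.96) = 93.96/(s + 98.76).
Time constant τ = 1/98.76 = 0.0101 s.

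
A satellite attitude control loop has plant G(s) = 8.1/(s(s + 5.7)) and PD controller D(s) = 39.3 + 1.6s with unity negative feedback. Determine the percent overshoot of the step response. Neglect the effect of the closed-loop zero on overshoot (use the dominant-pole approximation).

Forward path: (39.3 + 1.6s)·8.1/(s(s+5.7)). The closed-loop characteristic equation is s² + (5.7 + 8.1·1.6)s + 8.1·39.3 = 0.
That is s² + 18.66s + 318.3 = 0, so ω_n = 17.84 rad/s and ζ = 18.66/(2·17.84) = 0.5229.
%OS = 100·exp(−πζ/√(1−ζ²)) = 14.6%.

14.6%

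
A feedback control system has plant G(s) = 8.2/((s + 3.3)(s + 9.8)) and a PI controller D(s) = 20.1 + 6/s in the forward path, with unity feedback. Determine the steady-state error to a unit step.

0

The open loop D(s)G(s) has a pole at the origin (type 1), so the static position error constant is infinite and e_ss = 1/(1+∞) = 0.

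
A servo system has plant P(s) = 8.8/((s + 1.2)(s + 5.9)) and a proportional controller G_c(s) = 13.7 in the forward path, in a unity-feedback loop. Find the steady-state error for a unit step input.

0.0555

The loop is type 0. Static position error constant K_pos = G_c(0)·P(0) = 13.7·1.243 = 17.03.
Steady-state error to a unit step: e_ss = 1/(1+K_pos) = 1/18.03 = 0.0555.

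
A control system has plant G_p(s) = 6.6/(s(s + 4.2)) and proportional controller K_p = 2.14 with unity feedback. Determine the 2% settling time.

Closed-loop characteristic equation: s² + 4.2s + 14.12 = 0, so ω_n = 3.758 rad/s and ζ = 4.2/(2·3.758) = 0.5588.
2% settling time T_s ≈ 4/(ζω_n) = 4/2.1 = 1.9 s.

T_s ≈ 1.9 s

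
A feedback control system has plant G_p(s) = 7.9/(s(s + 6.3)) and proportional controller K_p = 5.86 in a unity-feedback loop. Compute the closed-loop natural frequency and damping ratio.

The closed-loop denominator is s(s+6.3) + 5.86·7.9 = s² + 6.3s + 46.29.
So ω_n² = 46.29 ⇒ ω_n = 6.804 rad/s, and ζ = 6.3/(2ω_n) = 0.463.

ω_n = 6.8 rad/s, ζ = 0.463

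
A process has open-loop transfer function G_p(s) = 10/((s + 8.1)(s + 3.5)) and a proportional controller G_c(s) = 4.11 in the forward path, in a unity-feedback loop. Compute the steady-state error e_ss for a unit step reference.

The loop is type 0. Static position error constant K_pos = G_c(0)·G_p(0) = 4.11·0.3527 = 1.45.
Steady-state error to a unit step: e_ss = 1/(1+K_pos) = 1/2.45 = 0.408.

0.408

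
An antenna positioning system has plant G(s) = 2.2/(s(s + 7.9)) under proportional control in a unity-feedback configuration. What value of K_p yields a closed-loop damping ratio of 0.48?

K_p = 30.8

Closed-loop characteristic equation: s² + 7.9s + K_p·2.2 = 0.
So ω_n = √(2.2K_p) and 2ζω_n = 7.9, giving ζ = 7.9/(2√(2.2K_p)).
Setting ζ = 0.48: √(2.2K_p) = 7.9/(2·0.48) = 8.229, so K_p = 67.72/2.2 = 30.8.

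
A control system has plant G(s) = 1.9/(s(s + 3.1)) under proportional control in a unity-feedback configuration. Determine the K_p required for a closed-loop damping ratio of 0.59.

Closed-loop characteristic equation: s² + 3.1s + K_p·1.9 = 0.
So ω_n = √(1.9K_p) and 2ζω_n = 3.1, giving ζ = 3.1/(2√(1.9K_p)).
Setting ζ = 0.59: √(1.9K_p) = 3.1/(2·0.59) = 2.627, so K_p = 6.902/1.9 = 3.63.

K_p = 3.63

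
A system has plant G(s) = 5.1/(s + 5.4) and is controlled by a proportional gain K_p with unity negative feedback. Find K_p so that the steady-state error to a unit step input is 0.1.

K_p = 9.53

For a type-0 loop with proportional control, e_ss = 1/(1 + K_p·G(0)).
G(0) = 0.9444. Require 1/(1 + K_p·0.9444) = 0.1, so 1 + 0.9444·K_p = 10.
K_p = (10 − 1)/0.9444 = 9.53.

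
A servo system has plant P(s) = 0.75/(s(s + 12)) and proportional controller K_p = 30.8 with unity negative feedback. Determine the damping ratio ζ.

1 + K_p·P(s) = 0 gives s² + 12s + 23.1 = 0.
Matching s² + 2ζω_n s + ω_n²: ω_n = √23.1 = 4.806 rad/s and 2ζω_n = 12, so ζ = 12/(2·4.806) = 1.25.

ζ = 1.25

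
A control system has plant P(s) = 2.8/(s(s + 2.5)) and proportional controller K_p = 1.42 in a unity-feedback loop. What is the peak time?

The closed-loop denominator s² + 2.5s + 3.976 gives ω_n = √3.976 = 1.994 and ζ = 2.5/(2ω_n) = 0.6269.
Damped frequency ω_d = ω_n√(1−ζ²) = 1.554 rad/s, so peak time T_p = π/ω_d = 2.02 s.

T_p = 2.02 s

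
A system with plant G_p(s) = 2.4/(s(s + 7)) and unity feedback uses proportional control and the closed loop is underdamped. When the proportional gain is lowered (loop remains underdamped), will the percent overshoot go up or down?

ζ = 7/(2√(2.4K_p)) rises as K_p falls; higher damping means less overshoot.

decrease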